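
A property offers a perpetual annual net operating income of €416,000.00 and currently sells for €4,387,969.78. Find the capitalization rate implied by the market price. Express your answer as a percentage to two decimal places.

9.48%

P = C/r ⇒ r = C/P = €416,000.00/€4,387,969.78 = 0.094805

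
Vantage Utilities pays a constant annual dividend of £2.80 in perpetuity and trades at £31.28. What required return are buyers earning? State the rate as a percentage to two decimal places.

8.95%

P = C/r ⇒ r = C/P = £2.80/£31.28 = 0.089514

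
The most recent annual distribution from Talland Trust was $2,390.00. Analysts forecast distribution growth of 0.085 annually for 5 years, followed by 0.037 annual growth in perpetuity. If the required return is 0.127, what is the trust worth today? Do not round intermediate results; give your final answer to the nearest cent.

D_1 = 2593.15000
D_2 = 2813.56775
D_3 = 3052.72101
D_4 = 3312.20229
D_5 = 3593.73949
Terminal value at year 5: TV = D_5×(1+g_2)/(r−g_2) = 3726.70785/0.09 = 41407.86501
P_0 = D_1/(1+r)^1 + D_2/(1+r)^2 + D_3/(1+r)^3 + D_4/(1+r)^4 + D_5/(1+r)^5 + TV/(1+r)^5
    = 2300.93168 + 2215.18267 + 2132.62928 + 2053.15241 + 1976.63741 + 22775.25555 = 33453.78900

$33453.79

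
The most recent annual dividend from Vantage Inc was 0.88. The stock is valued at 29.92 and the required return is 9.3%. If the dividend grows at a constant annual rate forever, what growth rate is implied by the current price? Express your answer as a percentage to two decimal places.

6.18%

P = D₀(1+g)/(r−g) ⇒ P(r−g) = D₀(1+g) ⇒ g(P+D₀) = P·r − D₀
g = (P·r − D₀)/(P + D₀) = (29.92×0.093 − 0.88) / (29.92 + 0.88) = 0.061771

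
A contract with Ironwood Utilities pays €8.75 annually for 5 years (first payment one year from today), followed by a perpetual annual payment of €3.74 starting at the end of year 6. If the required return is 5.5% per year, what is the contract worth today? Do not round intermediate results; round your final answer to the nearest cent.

PV of 5-year annuity: €8.75 × [1 − (1+0.055)^−5] / 0.055 = 37.36499
Perpetuity value at year 5: €3.74 / 0.055 = 68.00000
PV of perpetuity: 68.00000 / (1+0.055)^5 = 52.02914
Total PV = 37.36499 + 52.02914 = 89.39413

€89.39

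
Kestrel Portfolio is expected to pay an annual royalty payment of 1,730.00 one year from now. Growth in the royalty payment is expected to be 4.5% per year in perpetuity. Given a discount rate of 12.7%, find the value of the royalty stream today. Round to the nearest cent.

Growing perpetuity: P = D₁ / (r − g) = 1,730.0000 / (0.127 − 0.045) = 21,097.56

21097.56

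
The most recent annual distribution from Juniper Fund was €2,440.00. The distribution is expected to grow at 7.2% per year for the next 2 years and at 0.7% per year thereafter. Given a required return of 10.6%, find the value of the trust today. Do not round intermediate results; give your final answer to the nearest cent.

€27973.78

D_1 = 2615.68000
D_2 = 2804.00896
Terminal value at year 2: TV = D_2×(1+g_2)/(r−g_2) = 2823.63702/0.099 = 28521.58609
P_0 = D_1/(1+r)^1 + D_2/(1+r)^2 + TV/(1+r)^2
    = 2364.99096 + 2292.28780 + 23316.50318 = 27973.78194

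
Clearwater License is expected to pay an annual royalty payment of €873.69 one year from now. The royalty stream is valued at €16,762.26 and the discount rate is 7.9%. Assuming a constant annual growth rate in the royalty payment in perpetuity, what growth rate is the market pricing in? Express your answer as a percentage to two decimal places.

2.69%

P = D₁/(r−g) ⇒ g = r − D₁/P = 0.079 − €873.69/€16,762.26 = 0.026878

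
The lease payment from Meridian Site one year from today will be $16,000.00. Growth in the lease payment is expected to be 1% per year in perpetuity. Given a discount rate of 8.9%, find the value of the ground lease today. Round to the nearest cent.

Growing perpetuity: P = D₁ / (r − g) = $16,000.0000 / (0.089 − 0.01) = $202,531.65

$202531.65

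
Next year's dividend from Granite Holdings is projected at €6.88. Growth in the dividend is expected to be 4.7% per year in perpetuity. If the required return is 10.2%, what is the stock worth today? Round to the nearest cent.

€125.09

Growing perpetuity: P = D₁ / (r − g) = €6.8800 / (0.102 − 0.047) = €125.09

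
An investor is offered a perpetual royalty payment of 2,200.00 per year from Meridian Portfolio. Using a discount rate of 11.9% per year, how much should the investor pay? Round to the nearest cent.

Level perpetuity: PV = C / r = 2,200.00 / 0.119 = 18,487.39

18487.39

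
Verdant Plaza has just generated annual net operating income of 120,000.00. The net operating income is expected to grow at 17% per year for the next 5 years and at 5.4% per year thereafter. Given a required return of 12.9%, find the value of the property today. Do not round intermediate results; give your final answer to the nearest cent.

2684293.71

D_1 = 140400.00000
D_2 = 164268.00000
D_3 = 192193.56000
D_4 = 224866.46520
D_5 = 263093.76428
Terminal value at year 5: TV = D_5×(1+g_2)/(r−g_2) = 277300.82756/0.075 = 3697344.36740
P_0 = D_1/(1+r)^1 + D_2/(1+r)^2 + D_3/(1+r)^3 + D_4/(1+r)^4 + D_5/(1+r)^5 + TV/(1+r)^5
    = 124357.83880 + 128873.93392 + 133554.03249 + 138404.09036 + 143430.27964 + 2015673.52993 = 2684293.70513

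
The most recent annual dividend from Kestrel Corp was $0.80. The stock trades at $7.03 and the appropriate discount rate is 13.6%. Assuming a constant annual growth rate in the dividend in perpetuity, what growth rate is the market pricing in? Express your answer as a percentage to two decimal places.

1.99%

P = D₀(1+g)/(r−g) ⇒ P(r−g) = D₀(1+g) ⇒ g(P+D₀) = P·r − D₀
g = (P·r − D₀)/(P + D₀) = ($7.03×0.136 − $0.80) / ($7.03 + $0.80) = 0.019934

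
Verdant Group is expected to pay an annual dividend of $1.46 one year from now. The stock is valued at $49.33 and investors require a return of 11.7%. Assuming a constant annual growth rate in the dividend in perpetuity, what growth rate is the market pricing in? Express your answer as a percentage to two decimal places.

P = D₁/(r−g) ⇒ g = r − D₁/P = 0.117 − $1.46/$49.33 = 0.087403

8.74%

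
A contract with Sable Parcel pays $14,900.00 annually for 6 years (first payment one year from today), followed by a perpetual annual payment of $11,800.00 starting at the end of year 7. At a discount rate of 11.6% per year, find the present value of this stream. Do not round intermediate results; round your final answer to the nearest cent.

PV of 6-year annuity: $14,900.00 × [1 − (1+0.116)^−6] / 0.116 = 61960.30001
Perpetuity value at year 6: $11,800.00 / 0.116 = 101724.13793
PV of perpetuity: 101724.13793 / (1+0.116)^6 = 52654.90705
Total PV = 61960.30001 + 52654.90705 = 114615.20706

$114615.21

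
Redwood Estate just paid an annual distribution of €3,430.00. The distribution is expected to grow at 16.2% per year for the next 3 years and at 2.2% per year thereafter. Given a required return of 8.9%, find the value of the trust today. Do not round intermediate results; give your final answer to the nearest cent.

€75295.33

D_1 = 3985.66000
D_2 = 4631.33692
D_3 = 5381.61350
Terminal value at year 3: TV = D_3×(1+g_2)/(r−g_2) = 5500.00900/0.067 = 82089.68654
P_0 = D_1/(1+r)^1 + D_2/(1+r)^2 + D_3/(1+r)^3 + TV/(1+r)^3
    = 3659.92654 + 3905.26597 + 4167.05147 + 63563.08364 = 75295.32762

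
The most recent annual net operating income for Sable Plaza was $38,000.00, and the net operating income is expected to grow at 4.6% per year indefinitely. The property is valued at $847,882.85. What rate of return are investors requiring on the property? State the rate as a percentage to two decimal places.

D₁ = $38,000.00 × 1.046 = $39,748.0000
P = D₁/(r − g) ⇒ r = D₁/P + g = $39,748.0000/$847,882.85 + 0.046 = 0.046879 + 0.046 = 0.092879

9.29%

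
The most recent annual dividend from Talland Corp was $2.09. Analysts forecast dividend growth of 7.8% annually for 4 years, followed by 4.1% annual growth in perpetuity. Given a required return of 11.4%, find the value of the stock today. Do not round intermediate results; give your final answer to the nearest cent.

$33.84

D_1 = 2.25302
D_2 = 2.42876
D_3 = 2.61820
D_4 = 2.82242
Terminal value at year 4: TV = D_4×(1+g_2)/(r−g_2) = 2.93814/0.073 = 40.24845
P_0 = D_1/(1+r)^1 + D_2/(1+r)^2 + D_3/(1+r)^3 + D_4/(1+r)^4 + TV/(1+r)^4
    = 2.02246 + 1.95710 + 1.89386 + 1.83265 + 26.13415 = 33.84023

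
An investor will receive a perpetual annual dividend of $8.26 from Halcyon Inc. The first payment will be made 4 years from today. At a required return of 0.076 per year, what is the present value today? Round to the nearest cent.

$87.24

Value at end of year 3: C / r = $8.26 / 0.076 = $108.6842
Discount to today: PV = $108.6842 / (1 + 0.076)^3 = $108.6842 / 1.245767 = $87.24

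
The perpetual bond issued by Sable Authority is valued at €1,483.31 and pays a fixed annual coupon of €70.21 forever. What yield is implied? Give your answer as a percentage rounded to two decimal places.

4.73%

P = C/r ⇒ r = C/P = €70.21/€1,483.31 = 0.047333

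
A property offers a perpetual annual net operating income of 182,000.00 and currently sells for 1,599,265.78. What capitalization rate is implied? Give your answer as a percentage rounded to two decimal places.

11.38%

P = C/r ⇒ r = C/P = 182,000.00/1,599,265.78 = 0.113802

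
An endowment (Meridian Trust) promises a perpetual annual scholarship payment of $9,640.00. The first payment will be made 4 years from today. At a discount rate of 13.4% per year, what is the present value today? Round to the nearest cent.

Value at end of year 3: C / r = $9,640.00 / 0.134 = $71,940.2985
Discount to today: PV = $71,940.2985 / (1 + 0.134)^3 = $71,940.2985 / 1.458274 = $49,332.49

$49332.49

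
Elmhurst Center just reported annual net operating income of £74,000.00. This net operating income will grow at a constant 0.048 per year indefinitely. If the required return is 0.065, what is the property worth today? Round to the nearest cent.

£4561882.35

D₁ = D₀ × (1 + g) = £74,000.00 × 1.048 = £77,552.0000
Growing perpetuity: P = D₁ / (r − g) = £77,552.0000 / (0.065 − 0.048) = £4,561,882.35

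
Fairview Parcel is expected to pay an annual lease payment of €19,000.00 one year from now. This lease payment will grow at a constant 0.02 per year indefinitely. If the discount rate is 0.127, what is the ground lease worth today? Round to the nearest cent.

Growing perpetuity: P = D₁ / (r − g) = €19,000.0000 / (0.127 − 0.02) = €177,570.09

€177570.09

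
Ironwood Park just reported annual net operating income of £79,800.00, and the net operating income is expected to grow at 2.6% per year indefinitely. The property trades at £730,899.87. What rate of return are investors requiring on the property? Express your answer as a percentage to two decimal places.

13.80%

D₁ = £79,800.00 × 1.026 = £81,874.8000
P = D₁/(r − g) ⇒ r = D₁/P + g = £81,874.8000/£730,899.87 + 0.026 = 0.112019 + 0.026 = 0.138019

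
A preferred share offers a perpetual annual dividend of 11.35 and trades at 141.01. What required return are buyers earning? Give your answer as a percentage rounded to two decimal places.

8.05%

P = C/r ⇒ r = C/P = 11.35/141.01 = 0.080491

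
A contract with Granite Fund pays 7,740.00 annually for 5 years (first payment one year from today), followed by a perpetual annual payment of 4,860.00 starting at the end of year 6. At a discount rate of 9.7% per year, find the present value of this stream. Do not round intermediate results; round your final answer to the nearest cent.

61104.75

PV of 5-year annuity: 7,740.00 × [1 − (1+0.097)^−5] / 0.097 = 29566.94749
Perpetuity value at year 5: 4,860.00 / 0.097 = 50103.09278
PV of perpetuity: 50103.09278 / (1+0.097)^5 = 31537.80017
Total PV = 29566.94749 + 31537.80017 = 61104.74766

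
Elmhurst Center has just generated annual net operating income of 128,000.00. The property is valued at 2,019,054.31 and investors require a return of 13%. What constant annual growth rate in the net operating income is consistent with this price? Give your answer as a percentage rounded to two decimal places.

6.26%

P = D₀(1+g)/(r−g) ⇒ P(r−g) = D₀(1+g) ⇒ g(P+D₀) = P·r − D₀
g = (P·r − D₀)/(P + D₀) = (2,019,054.31×0.13 − 128,000.00) / (2,019,054.31 + 128,000.00) = 0.062633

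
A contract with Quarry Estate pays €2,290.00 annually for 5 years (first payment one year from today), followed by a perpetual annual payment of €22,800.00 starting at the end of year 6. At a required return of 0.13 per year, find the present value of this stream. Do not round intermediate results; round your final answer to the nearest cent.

PV of 5-year annuity: €2,290.00 × [1 − (1+0.13)^−5] / 0.13 = 8054.45959
Perpetuity value at year 5: €22,800.00 / 0.13 = 175384.61538
PV of perpetuity: 175384.61538 / (1+0.13)^5 = 95191.74262
Total PV = 8054.45959 + 95191.74262 = 103246.20221

€103246.20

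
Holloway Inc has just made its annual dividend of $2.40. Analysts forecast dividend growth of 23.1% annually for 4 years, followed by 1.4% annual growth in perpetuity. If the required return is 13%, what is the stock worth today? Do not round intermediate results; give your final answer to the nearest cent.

D_1 = 2.95440
D_2 = 3.63687
D_3 = 4.47698
D_4 = 5.51117
Terminal value at year 4: TV = D_4×(1+g_2)/(r−g_2) = 5.58832/0.116 = 48.17519
P_0 = D_1/(1+r)^1 + D_2/(1+r)^2 + D_3/(1+r)^3 + D_4/(1+r)^4 + TV/(1+r)^4
    = 2.61451 + 2.84820 + 3.10277 + 3.38010 + 29.54675 = 41.49233

$41.49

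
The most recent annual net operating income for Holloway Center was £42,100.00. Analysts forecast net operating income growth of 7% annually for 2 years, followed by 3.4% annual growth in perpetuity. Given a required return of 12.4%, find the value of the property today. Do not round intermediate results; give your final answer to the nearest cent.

£516553.18

D_1 = 45047.00000
D_2 = 48200.29000
Terminal value at year 2: TV = D_2×(1+g_2)/(r−g_2) = 49839.09986/0.09 = 553767.77622
P_0 = D_1/(1+r)^1 + D_2/(1+r)^2 + TV/(1+r)^2
    = 40077.40214 + 38151.97534 + 438323.80560 = 516553.18308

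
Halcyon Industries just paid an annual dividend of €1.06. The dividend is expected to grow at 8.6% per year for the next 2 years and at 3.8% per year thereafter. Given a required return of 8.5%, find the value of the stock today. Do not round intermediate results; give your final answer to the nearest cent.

D_1 = 1.15116
D_2 = 1.25016
Terminal value at year 2: TV = D_2×(1+g_2)/(r−g_2) = 1.29767/0.047 = 27.60991
P_0 = D_1/(1+r)^1 + D_2/(1+r)^2 + TV/(1+r)^2
    = 1.06098 + 1.06195 + 23.45339 = 25.57632

€25.58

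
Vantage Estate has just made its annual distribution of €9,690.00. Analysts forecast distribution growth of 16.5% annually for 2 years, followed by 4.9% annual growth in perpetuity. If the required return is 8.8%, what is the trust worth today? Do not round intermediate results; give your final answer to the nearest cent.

D_1 = 11288.85000
D_2 = 13151.51025
Terminal value at year 2: TV = D_2×(1+g_2)/(r−g_2) = 13795.93425/0.039 = 353741.90390
P_0 = D_1/(1+r)^1 + D_2/(1+r)^2 + TV/(1+r)^2
    = 10375.78125 + 11110.09665 + 298833.11248 = 320318.99038

€320318.99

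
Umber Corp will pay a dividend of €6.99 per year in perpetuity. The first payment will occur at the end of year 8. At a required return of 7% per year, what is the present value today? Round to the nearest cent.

Value at end of year 7: C / r = €6.99 / 0.07 = €99.8571
Discount to today: PV = €99.8571 / (1 + 0.07)^7 = €99.8571 / 1.605781 = €62.19

€62.19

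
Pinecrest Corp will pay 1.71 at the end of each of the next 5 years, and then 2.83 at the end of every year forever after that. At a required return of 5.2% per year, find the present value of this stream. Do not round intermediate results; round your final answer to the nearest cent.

PV of 5-year annuity: 1.71 × [1 − (1+0.052)^−5] / 0.052 = 7.36265
Perpetuity value at year 5: 2.83 / 0.052 = 54.42308
PV of perpetuity: 54.42308 / (1+0.052)^5 = 42.23810
Total PV = 7.36265 + 42.23810 = 49.60075

49.60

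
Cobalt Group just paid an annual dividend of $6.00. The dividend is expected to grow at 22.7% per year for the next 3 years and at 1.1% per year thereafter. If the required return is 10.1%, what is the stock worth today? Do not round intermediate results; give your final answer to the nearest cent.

$115.73

D_1 = 7.36200
D_2 = 9.03317
D_3 = 11.08370
Terminal value at year 3: TV = D_3×(1+g_2)/(r−g_2) = 11.20563/0.09 = 124.50695
P_0 = D_1/(1+r)^1 + D_2/(1+r)^2 + D_3/(1+r)^3 + TV/(1+r)^3
    = 6.68665 + 7.45188 + 8.30468 + 93.28926 = 115.73246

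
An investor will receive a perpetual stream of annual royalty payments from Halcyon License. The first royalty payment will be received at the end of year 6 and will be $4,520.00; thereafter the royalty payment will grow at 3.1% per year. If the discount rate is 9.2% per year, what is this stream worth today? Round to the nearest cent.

Value at end of year 5: C₁ / (r − g) = $4,520.00 / (0.092 − 0.031) = $74,098.3607
Discount to today: PV = $74,098.3607 / (1 + 0.092)^5 = $74,098.3607 / 1.552792 = $47,719.45

$47719.45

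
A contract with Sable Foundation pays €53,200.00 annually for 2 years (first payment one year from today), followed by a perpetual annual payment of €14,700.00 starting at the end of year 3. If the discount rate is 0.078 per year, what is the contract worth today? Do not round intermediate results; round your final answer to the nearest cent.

PV of 2-year annuity: €53,200.00 × [1 − (1+0.078)^−2] / 0.078 = 95130.47250
Perpetuity value at year 2: €14,700.00 / 0.078 = 188461.53846
PV of perpetuity: 188461.53846 / (1+0.078)^2 = 162175.48685
Total PV = 95130.47250 + 162175.48685 = 257305.95935

€257305.96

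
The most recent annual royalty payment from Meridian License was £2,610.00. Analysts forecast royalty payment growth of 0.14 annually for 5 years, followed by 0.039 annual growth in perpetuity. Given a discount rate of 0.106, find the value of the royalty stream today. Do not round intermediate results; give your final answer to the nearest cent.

£61394.14

D_1 = 2975.40000
D_2 = 3391.95600
D_3 = 3866.82984
D_4 = 4408.18602
D_5 = 5025.33206
Terminal value at year 5: TV = D_5×(1+g_2)/(r−g_2) = 5221.32001/0.067 = 77930.14941
P_0 = D_1/(1+r)^1 + D_2/(1+r)^2 + D_3/(1+r)^3 + D_4/(1+r)^4 + D_5/(1+r)^5 + TV/(1+r)^5
    = 2690.23508 + 2772.93670 + 2858.18069 + 2946.04519 + 3036.61078 + 47090.12834 = 61394.13678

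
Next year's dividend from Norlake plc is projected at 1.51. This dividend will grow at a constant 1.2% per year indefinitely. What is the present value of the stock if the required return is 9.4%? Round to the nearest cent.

18.41

Growing perpetuity: P = D₁ / (r − g) = 1.5100 / (0.094 − 0.012) = 18.41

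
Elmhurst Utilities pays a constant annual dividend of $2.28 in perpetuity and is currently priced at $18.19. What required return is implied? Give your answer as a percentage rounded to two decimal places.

P = C/r ⇒ r = C/P = $2.28/$18.19 = 0.125344

12.53%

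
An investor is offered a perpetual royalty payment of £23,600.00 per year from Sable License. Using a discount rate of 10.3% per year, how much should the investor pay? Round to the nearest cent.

£229126.21

Level perpetuity: PV = C / r = £23,600.00 / 0.103 = £229,126.21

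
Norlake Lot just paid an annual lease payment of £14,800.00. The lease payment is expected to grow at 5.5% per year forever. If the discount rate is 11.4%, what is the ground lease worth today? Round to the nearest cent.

D₁ = D₀ × (1 + g) = £14,800.00 × 1.055 = £15,614.0000
Growing perpetuity: P = D₁ / (r − g) = £15,614.0000 / (0.114 − 0.055) = £264,644.07

£264644.07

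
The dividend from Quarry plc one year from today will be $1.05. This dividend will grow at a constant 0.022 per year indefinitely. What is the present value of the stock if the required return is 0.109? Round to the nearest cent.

Growing perpetuity: P = D₁ / (r − g) = $1.0500 / (0.109 − 0.022) = $12.07

$12.07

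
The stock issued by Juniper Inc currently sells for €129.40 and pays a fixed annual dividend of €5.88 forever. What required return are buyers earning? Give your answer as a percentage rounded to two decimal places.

P = C/r ⇒ r = C/P = €5.88/€129.40 = 0.045440

4.54%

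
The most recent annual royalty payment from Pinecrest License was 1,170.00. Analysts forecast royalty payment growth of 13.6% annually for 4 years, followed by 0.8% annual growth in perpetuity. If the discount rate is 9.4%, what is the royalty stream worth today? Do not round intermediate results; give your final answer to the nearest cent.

D_1 = 1329.12000
D_2 = 1509.88032
D_3 = 1715.22404
D_4 = 1948.49451
Terminal value at year 4: TV = D_4×(1+g_2)/(r−g_2) = 1964.08247/0.086 = 22838.16825
P_0 = D_1/(1+r)^1 + D_2/(1+r)^2 + D_3/(1+r)^3 + D_4/(1+r)^4 + TV/(1+r)^4
    = 1214.91773 + 1261.55991 + 1309.99274 + 1360.28497 + 15943.80522 = 21090.56058

21090.56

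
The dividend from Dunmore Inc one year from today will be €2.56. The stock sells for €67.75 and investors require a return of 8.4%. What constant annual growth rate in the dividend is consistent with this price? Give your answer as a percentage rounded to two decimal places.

4.62%

P = D₁/(r−g) ⇒ g = r − D₁/P = 0.084 − €2.56/€67.75 = 0.046214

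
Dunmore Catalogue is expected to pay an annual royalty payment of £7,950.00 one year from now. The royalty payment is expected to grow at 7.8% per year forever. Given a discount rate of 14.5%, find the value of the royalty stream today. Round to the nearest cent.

£118656.72

Growing perpetuity: P = D₁ / (r − g) = £7,950.0000 / (0.145 − 0.078) = £118,656.72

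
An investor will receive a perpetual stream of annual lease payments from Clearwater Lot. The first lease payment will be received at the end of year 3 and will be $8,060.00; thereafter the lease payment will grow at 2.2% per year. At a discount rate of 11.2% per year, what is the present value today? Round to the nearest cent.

$72424.08

Value at end of year 2: C₁ / (r − g) = $8,060.00 / (0.112 − 0.022) = $89,555.5556
Discount to today: PV = $89,555.5556 / (1 + 0.112)^2 = $89,555.5556 / 1.236544 = $72,424.08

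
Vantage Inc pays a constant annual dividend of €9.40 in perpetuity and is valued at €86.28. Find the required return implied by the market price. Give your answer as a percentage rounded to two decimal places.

P = C/r ⇒ r = C/P = €9.40/€86.28 = 0.108948

10.89%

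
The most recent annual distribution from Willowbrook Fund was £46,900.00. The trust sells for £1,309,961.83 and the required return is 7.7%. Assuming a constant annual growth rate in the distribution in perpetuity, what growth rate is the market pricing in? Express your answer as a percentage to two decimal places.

3.98%

P = D₀(1+g)/(r−g) ⇒ P(r−g) = D₀(1+g) ⇒ g(P+D₀) = P·r − D₀
g = (P·r − D₀)/(P + D₀) = (£1,309,961.83×0.077 − £46,900.00) / (£1,309,961.83 + £46,900.00) = 0.039773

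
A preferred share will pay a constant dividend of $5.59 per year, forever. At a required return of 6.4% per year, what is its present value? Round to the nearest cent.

Level perpetuity: PV = C / r = $5.59 / 0.064 = $87.34

$87.34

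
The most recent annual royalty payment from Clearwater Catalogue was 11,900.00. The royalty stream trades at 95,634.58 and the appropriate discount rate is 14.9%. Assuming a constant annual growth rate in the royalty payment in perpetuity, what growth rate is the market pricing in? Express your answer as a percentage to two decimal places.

2.18%

P = D₀(1+g)/(r−g) ⇒ P(r−g) = D₀(1+g) ⇒ g(P+D₀) = P·r − D₀
g = (P·r − D₀)/(P + D₀) = (95,634.58×0.149 − 11,900.00) / (95,634.58 + 11,900.00) = 0.021849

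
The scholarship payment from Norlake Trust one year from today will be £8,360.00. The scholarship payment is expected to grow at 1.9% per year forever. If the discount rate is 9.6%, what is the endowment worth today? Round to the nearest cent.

Growing perpetuity: P = D₁ / (r − g) = £8,360.0000 / (0.096 − 0.019) = £108,571.43

£108571.43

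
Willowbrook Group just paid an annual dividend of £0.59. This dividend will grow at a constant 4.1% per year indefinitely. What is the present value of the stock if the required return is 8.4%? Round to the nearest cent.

£14.28

D₁ = D₀ × (1 + g) = £0.59 × 1.041 = £0.6142
Growing perpetuity: P = D₁ / (r − g) = £0.6142 / (0.084 − 0.041) = £14.28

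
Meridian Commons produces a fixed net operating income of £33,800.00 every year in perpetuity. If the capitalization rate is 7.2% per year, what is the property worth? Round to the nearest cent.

Level perpetuity: PV = C / r = £33,800.00 / 0.072 = £469,444.44

£469444.44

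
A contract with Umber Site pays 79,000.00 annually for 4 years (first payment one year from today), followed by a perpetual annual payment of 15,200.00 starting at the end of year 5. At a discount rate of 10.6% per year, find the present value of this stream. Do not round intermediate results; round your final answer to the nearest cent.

343034.64

PV of 4-year annuity: 79,000.00 × [1 − (1+0.106)^−4] / 0.106 = 247201.16688
Perpetuity value at year 4: 15,200.00 / 0.106 = 143396.22642
PV of perpetuity: 143396.22642 / (1+0.106)^4 = 95833.47026
Total PV = 247201.16688 + 95833.47026 = 343034.63714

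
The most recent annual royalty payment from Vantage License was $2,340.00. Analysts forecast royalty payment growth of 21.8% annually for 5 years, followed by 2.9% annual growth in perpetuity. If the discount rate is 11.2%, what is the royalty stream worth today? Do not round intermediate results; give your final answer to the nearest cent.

D_1 = 2850.12000
D_2 = 3471.44616
D_3 = 4228.22142
D_4 = 5149.97369
D_5 = 6272.66796
Terminal value at year 5: TV = D_5×(1+g_2)/(r−g_2) = 6454.57533/0.083 = 77765.96782
P_0 = D_1/(1+r)^1 + D_2/(1+r)^2 + D_3/(1+r)^3 + D_4/(1+r)^4 + D_5/(1+r)^5 + TV/(1+r)^5
    = 2563.05755 + 2807.37779 + 3074.98754 + 3368.10686 + 3689.16740 + 45736.78624 = 61239.48339

$61239.48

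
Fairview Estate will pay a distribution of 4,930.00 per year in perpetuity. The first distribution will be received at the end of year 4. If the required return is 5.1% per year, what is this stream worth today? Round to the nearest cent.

Value at end of year 3: C / r = 4,930.00 / 0.051 = 96,666.6667
Discount to today: PV = 96,666.6667 / (1 + 0.051)^3 = 96,666.6667 / 1.160936 = 83,266.17

83266.17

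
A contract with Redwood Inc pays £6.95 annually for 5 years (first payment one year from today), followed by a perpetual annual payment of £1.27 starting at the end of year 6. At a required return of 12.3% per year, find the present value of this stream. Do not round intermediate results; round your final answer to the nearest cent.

PV of 5-year annuity: £6.95 × [1 − (1+0.123)^−5] / 0.123 = 24.86811
Perpetuity value at year 5: £1.27 / 0.123 = 10.32520
PV of perpetuity: 10.32520 / (1+0.123)^5 = 5.78096
Total PV = 24.86811 + 5.78096 = 30.64907

£30.65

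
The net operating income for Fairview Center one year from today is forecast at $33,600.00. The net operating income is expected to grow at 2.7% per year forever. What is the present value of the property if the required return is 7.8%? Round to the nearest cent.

$658823.53

Growing perpetuity: P = D₁ / (r − g) = $33,600.0000 / (0.078 − 0.027) = $658,823.53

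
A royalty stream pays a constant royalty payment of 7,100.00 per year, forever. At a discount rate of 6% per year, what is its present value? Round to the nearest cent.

Level perpetuity: PV = C / r = 7,100.00 / 0.06 = 118,333.33

118333.33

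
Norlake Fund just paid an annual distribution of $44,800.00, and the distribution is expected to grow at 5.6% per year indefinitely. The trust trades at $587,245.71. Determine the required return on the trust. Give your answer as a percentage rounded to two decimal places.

D₁ = $44,800.00 × 1.056 = $47,308.8000
P = D₁/(r − g) ⇒ r = D₁/P + g = $47,308.8000/$587,245.71 + 0.056 = 0.080560 + 0.056 = 0.136560

13.66%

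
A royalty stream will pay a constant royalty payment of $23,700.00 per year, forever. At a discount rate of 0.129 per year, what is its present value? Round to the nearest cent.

Level perpetuity: PV = C / r = $23,700.00 / 0.129 = $183,720.93

$183720.93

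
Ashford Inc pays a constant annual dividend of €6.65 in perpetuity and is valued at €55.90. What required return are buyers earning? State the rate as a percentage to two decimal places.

P = C/r ⇒ r = C/P = €6.65/€55.90 = 0.118962

11.90%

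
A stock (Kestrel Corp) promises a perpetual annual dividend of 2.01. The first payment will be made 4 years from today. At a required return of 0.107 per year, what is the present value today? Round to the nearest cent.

Value at end of year 3: C / r = 2.01 / 0.107 = 18.7850
Discount to today: PV = 18.7850 / (1 + 0.107)^3 = 18.7850 / 1.356572 = 13.85

13.85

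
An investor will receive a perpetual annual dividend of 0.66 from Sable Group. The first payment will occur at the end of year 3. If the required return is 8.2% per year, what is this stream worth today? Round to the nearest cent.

6.88

Value at end of year 2: C / r = 0.66 / 0.082 = 8.0488
Discount to today: PV = 8.0488 / (1 + 0.082)^2 = 8.0488 / 1.170724 = 6.88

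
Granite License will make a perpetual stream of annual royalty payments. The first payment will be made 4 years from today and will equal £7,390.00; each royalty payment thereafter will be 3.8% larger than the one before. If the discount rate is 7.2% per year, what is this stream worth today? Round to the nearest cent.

Value at end of year 3: C₁ / (r − g) = £7,390.00 / (0.072 − 0.038) = £217,352.9412
Discount to today: PV = £217,352.9412 / (1 + 0.072)^3 = £217,352.9412 / 1.231925 = £176,433.55

£176433.55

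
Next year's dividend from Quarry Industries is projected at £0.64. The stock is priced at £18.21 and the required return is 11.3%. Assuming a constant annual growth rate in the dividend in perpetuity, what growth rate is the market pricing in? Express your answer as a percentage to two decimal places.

P = D₁/(r−g) ⇒ g = r − D₁/P = 0.113 − £0.64/£18.21 = 0.077854

7.79%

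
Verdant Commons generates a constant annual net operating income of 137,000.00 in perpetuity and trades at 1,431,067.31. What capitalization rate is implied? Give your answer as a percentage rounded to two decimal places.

P = C/r ⇒ r = C/P = 137,000.00/1,431,067.31 = 0.095733

9.57%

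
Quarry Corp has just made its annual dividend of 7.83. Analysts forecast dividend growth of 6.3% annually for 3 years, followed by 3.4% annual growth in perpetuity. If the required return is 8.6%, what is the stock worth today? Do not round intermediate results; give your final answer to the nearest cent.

D_1 = 8.32329
D_2 = 8.84766
D_3 = 9.40506
Terminal value at year 3: TV = D_3×(1+g_2)/(r−g_2) = 9.72483/0.052 = 187.01599
P_0 = D_1/(1+r)^1 + D_2/(1+r)^2 + D_3/(1+r)^3 + TV/(1+r)^3
    = 7.66417 + 7.50185 + 7.34298 + 146.01224 = 168.52125

168.52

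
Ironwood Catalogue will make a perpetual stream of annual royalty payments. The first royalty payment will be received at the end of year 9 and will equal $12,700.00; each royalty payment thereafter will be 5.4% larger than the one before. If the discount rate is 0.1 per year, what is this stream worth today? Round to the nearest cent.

Value at end of year 8: C₁ / (r − g) = $12,700.00 / (0.1 − 0.054) = $276,086.9565
Discount to today: PV = $276,086.9565 / (1 + 0.1)^8 = $276,086.9565 / 2.143589 = $128,796.60

$128796.60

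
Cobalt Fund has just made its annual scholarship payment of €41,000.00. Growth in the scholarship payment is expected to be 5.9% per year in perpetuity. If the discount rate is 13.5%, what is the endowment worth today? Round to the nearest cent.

D₁ = D₀ × (1 + g) = €41,000.00 × 1.059 = €43,419.0000
Growing perpetuity: P = D₁ / (r − g) = €43,419.0000 / (0.135 − 0.059) = €571,302.63

€571302.63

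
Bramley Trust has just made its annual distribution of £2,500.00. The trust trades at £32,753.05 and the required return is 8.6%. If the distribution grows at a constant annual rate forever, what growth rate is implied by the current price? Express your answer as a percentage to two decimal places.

P = D₀(1+g)/(r−g) ⇒ P(r−g) = D₀(1+g) ⇒ g(P+D₀) = P·r − D₀
g = (P·r − D₀)/(P + D₀) = (£32,753.05×0.086 − £2,500.00) / (£32,753.05 + £2,500.00) = 0.008985

0.90%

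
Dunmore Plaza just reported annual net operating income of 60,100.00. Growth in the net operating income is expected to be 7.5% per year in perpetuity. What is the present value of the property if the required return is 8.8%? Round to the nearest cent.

4969807.69

D₁ = D₀ × (1 + g) = 60,100.00 × 1.075 = 64,607.5000
Growing perpetuity: P = D₁ / (r − g) = 64,607.5000 / (0.088 − 0.075) = 4,969,807.69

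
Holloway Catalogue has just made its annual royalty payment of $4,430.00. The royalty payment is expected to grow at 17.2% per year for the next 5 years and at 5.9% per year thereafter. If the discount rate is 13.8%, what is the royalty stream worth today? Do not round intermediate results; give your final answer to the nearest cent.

D_1 = 5191.96000
D_2 = 6084.97712
D_3 = 7131.59318
D_4 = 8358.22721
D_5 = 9795.84229
Terminal value at year 5: TV = D_5×(1+g_2)/(r−g_2) = 10373.79699/0.079 = 131313.88593
P_0 = D_1/(1+r)^1 + D_2/(1+r)^2 + D_3/(1+r)^3 + D_4/(1+r)^4 + D_5/(1+r)^5 + TV/(1+r)^5
    = 4562.35501 + 4698.66439 + 4839.04627 + 4983.62235 + 5132.51792 + 68801.72756 = 93017.93349

$93017.93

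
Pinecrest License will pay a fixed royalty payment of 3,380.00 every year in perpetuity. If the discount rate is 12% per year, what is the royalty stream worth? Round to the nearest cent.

Level perpetuity: PV = C / r = 3,380.00 / 0.12 = 28,166.67

28166.67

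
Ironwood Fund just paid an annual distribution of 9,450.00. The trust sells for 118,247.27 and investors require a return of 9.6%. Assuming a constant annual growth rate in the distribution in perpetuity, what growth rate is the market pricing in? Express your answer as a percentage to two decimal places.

P = D₀(1+g)/(r−g) ⇒ P(r−g) = D₀(1+g) ⇒ g(P+D₀) = P·r − D₀
g = (P·r − D₀)/(P + D₀) = (118,247.27×0.096 − 9,450.00) / (118,247.27 + 9,450.00) = 0.014893

1.49%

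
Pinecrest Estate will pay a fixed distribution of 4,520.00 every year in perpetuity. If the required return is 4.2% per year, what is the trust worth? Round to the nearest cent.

Level perpetuity: PV = C / r = 4,520.00 / 0.042 = 107,619.05

107619.05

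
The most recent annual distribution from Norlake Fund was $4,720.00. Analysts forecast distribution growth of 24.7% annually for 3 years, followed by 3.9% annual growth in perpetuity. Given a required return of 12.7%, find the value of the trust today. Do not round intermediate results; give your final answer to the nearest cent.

D_1 = 5885.84000
D_2 = 7339.64248
D_3 = 9152.53417
Terminal value at year 3: TV = D_3×(1+g_2)/(r−g_2) = 9509.48301/0.088 = 108062.30688
P_0 = D_1/(1+r)^1 + D_2/(1+r)^2 + D_3/(1+r)^3 + TV/(1+r)^3
    = 5222.57320 + 5778.65908 + 6393.95552 + 75492.27032 = 92887.45813

$92887.46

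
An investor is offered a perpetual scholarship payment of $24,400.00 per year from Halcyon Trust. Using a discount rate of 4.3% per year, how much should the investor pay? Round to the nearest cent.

$567441.86

Level perpetuity: PV = C / r = $24,400.00 / 0.043 = $567,441.86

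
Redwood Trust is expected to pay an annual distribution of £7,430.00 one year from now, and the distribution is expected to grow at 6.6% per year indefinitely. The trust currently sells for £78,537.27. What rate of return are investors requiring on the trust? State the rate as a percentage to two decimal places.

16.06%

P = D₁/(r − g) ⇒ r = D₁/P + g = £7,430.0000/£78,537.27 + 0.066 = 0.094605 + 0.066 = 0.160605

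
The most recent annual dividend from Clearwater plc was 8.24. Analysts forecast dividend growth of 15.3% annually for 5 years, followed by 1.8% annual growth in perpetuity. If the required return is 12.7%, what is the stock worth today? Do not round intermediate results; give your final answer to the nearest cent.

D_1 = 9.50072
D_2 = 10.95433
D_3 = 12.63034
D_4 = 14.56279
D_5 = 16.79089
Terminal value at year 5: TV = D_5×(1+g_2)/(r−g_2) = 17.09313/0.109 = 156.81768
P_0 = D_1/(1+r)^1 + D_2/(1+r)^2 + D_3/(1+r)^3 + D_4/(1+r)^4 + D_5/(1+r)^5 + TV/(1+r)^5
    = 8.43010 + 8.62458 + 8.82355 + 9.02711 + 9.23537 + 86.25325 = 130.39395

130.39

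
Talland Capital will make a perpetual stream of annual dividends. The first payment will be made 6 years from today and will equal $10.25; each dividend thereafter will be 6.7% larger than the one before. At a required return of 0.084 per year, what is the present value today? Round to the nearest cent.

$402.84

Value at end of year 5: C₁ / (r − g) = $10.25 / (0.084 − 0.067) = $602.9412
Discount to today: PV = $602.9412 / (1 + 0.084)^5 = $602.9412 / 1.496740 = $402.84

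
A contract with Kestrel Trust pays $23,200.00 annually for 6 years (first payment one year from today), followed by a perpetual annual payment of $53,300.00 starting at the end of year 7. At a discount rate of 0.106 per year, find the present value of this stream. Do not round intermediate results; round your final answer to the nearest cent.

$374010.10

PV of 6-year annuity: $23,200.00 × [1 − (1+0.106)^−6] / 0.106 = 99289.90458
Perpetuity value at year 6: $53,300.00 / 0.106 = 502830.18868
PV of perpetuity: 502830.18868 / (1+0.106)^6 = 274720.19238
Total PV = 99289.90458 + 274720.19238 = 374010.09696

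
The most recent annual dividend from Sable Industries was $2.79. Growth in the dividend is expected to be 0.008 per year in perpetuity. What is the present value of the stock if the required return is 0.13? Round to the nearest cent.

D₁ = D₀ × (1 + g) = $2.79 × 1.008 = $2.8123
Growing perpetuity: P = D₁ / (r − g) = $2.8123 / (0.13 − 0.008) = $23.05

$23.05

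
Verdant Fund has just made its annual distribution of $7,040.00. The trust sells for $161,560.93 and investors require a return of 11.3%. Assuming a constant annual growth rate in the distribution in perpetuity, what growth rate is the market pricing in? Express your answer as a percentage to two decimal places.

6.65%

P = D₀(1+g)/(r−g) ⇒ P(r−g) = D₀(1+g) ⇒ g(P+D₀) = P·r − D₀
g = (P·r − D₀)/(P + D₀) = ($161,560.93×0.113 − $7,040.00) / ($161,560.93 + $7,040.00) = 0.066526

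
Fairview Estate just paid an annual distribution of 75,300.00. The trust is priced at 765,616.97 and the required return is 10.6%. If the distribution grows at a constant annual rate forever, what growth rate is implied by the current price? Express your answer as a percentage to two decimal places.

0.70%

P = D₀(1+g)/(r−g) ⇒ P(r−g) = D₀(1+g) ⇒ g(P+D₀) = P·r − D₀
g = (P·r − D₀)/(P + D₀) = (765,616.97×0.106 − 75,300.00) / (765,616.97 + 75,300.00) = 0.006963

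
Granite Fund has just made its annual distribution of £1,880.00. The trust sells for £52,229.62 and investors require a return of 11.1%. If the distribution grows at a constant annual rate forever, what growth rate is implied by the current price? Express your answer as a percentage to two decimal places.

7.24%

P = D₀(1+g)/(r−g) ⇒ P(r−g) = D₀(1+g) ⇒ g(P+D₀) = P·r − D₀
g = (P·r − D₀)/(P + D₀) = (£52,229.62×0.111 − £1,880.00) / (£52,229.62 + £1,880.00) = 0.072399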